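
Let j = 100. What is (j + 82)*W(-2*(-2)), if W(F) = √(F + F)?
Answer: 364*√2 ≈ 514.77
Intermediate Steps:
W(F) = √2*√F (W(F) = √(2*F) = √2*√F)
(j + 82)*W(-2*(-2)) = (100 + 82)*(√2*√(-2*(-2))) = 182*(√2*√4) = 182*(√2*2) = 182*(2*√2) = 364*√2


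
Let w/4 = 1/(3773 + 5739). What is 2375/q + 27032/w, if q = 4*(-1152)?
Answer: 296211895993/4608 ≈ 6.4282e+7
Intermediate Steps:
q = -4608
w = 1/2378 (w = 4/(3773 + 5739) = 4/9512 = 4*(1/9512) = 1/2378 ≈ 0.00042052)
2375/q + 27032/w = 2375/(-4608) + 27032/(1/2378) = 2375*(-1/4608) + 27032*2378 = -2375/4608 + 64282096 = 296211895993/4608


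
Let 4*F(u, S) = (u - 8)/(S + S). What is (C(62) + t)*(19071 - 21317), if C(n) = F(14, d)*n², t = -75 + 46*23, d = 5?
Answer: -17514308/5 ≈ -3.5029e+6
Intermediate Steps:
F(u, S) = (-8 + u)/(8*S) (F(u, S) = ((u - 8)/(S + S))/4 = ((-8 + u)/((2*S)))/4 = ((-8 + u)*(1/(2*S)))/4 = ((-8 + u)/(2*S))/4 = (-8 + u)/(8*S))
t = 983 (t = -75 + 1058 = 983)
C(n) = 3*n²/20 (C(n) = ((⅛)*(-8 + 14)/5)*n² = ((⅛)*(⅕)*6)*n² = 3*n²/20)
(C(62) + t)*(19071 - 21317) = ((3/20)*62² + 983)*(19071 - 21317) = ((3/20)*3844 + 983)*(-2246) = (2883/5 + 983)*(-2246) = (7798/5)*(-2246) = -17514308/5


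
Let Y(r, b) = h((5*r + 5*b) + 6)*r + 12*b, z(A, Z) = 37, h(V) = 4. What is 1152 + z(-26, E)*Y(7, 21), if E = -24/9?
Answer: 11512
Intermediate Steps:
E = -8/3 (E = -24*⅑ = -8/3 ≈ -2.6667)
Y(r, b) = 4*r + 12*b
1152 + z(-26, E)*Y(7, 21) = 1152 + 37*(4*7 + 12*21) = 1152 + 37*(28 + 252) = 1152 + 37*280 = 1152 + 10360 = 11512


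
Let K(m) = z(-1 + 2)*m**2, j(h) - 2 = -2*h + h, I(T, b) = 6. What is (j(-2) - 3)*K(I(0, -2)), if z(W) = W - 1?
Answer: 0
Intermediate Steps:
z(W) = -1 + W
j(h) = 2 - h (j(h) = 2 + (-2*h + h) = 2 - h)
K(m) = 0 (K(m) = (-1 + (-1 + 2))*m**2 = (-1 + 1)*m**2 = 0*m**2 = 0)
(j(-2) - 3)*K(I(0, -2)) = ((2 - 1*(-2)) - 3)*0 = ((2 + 2) - 3)*0 = (4 - 3)*0 = 1*0 = 0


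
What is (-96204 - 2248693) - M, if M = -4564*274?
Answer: -1094361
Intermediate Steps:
M = -1250536
(-96204 - 2248693) - M = (-96204 - 2248693) - 1*(-1250536) = -2344897 + 1250536 = -1094361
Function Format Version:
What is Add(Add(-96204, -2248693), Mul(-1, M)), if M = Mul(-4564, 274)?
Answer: -1094361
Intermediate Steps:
M = -1250536
Add(Add(-96204, -2248693), Mul(-1, M)) = Add(Add(-96204, -2248693), Mul(-1, -1250536)) = Add(-2344897, 1250536) = -1094361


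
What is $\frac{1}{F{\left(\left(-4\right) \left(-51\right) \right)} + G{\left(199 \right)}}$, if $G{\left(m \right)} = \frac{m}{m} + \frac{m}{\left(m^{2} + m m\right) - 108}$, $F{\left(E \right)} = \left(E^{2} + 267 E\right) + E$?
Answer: $\frac{79094}{7615882365} \approx 1.0385 \cdot 10^{-5}$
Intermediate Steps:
$F{\left(E \right)} = E^{2} + 268 E$
$G{\left(m \right)} = 1 + \frac{m}{-108 + 2 m^{2}}$ ($G{\left(m \right)} = 1 + \frac{m}{\left(m^{2} + m^{2}\right) - 108} = 1 + \frac{m}{2 m^{2} - 108} = 1 + \frac{m}{-108 + 2 m^{2}}$)
$\frac{1}{F{\left(\left(-4\right) \left(-51\right) \right)} + G{\left(199 \right)}} = \frac{1}{\left(-4\right) \left(-51\right) \left(268 - -204\right) + \frac{-54 + 199^{2} + \frac{1}{2} \cdot 199}{-54 + 199^{2}}} = \frac{1}{204 \left(268 + 204\right) + \frac{-54 + 39601 + \frac{199}{2}}{-54 + 39601}} = \frac{1}{204 \cdot 472 + \frac{1}{39547} \cdot \frac{79293}{2}} = \frac{1}{96288 + \frac{1}{39547} \cdot \frac{79293}{2}} = \frac{1}{96288 + \frac{79293}{79094}} = \frac{1}{\frac{7615882365}{79094}} = \frac{79094}{7615882365}$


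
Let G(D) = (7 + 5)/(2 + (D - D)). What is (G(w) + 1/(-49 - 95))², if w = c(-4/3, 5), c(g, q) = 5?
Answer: 744769/20736 ≈ 35.917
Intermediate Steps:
w = 5
G(D) = 6 (G(D) = 12/(2 + 0) = 12/2 = 12*(½) = 6)
(G(w) + 1/(-49 - 95))² = (6 + 1/(-49 - 95))² = (6 + 1/(-144))² = (6 - 1/144)² = (863/144)² = 744769/20736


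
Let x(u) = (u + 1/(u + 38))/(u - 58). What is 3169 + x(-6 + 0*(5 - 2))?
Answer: 6490303/2048 ≈ 3169.1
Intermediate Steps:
x(u) = (u + 1/(38 + u))/(-58 + u)
3169 + x(-6 + 0*(5 - 2)) = 3169 + (1 + (-6 + 0*(5 - 2))² + 38*(-6 + 0*(5 - 2)))/(-2204 + (-6 + 0*(5 - 2))² - 20*(-6 + 0*(5 - 2))) = 3169 + (1 + (-6 + 0*3)² + 38*(-6 + 0*3))/(-2204 + (-6 + 0*3)² - 20*(-6 + 0*3)) = 3169 + (1 + (-6 + 0)² + 38*(-6 + 0))/(-2204 + (-6 + 0)² - 20*(-6 + 0)) = 3169 + (1 + (-6)² + 38*(-6))/(-2204 + (-6)² - 20*(-6)) = 3169 + (1 + 36 - 228)/(-2204 + 36 + 120) = 3169 - 191/(-2048) = 3169 - 1/2048*(-191) = 3169 + 191/2048 = 6490303/2048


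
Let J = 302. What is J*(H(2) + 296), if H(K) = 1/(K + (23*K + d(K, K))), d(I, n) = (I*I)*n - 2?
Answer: 2413735/27 ≈ 89398.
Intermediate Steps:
d(I, n) = -2 + n*I² (d(I, n) = I²*n - 2 = n*I² - 2 = -2 + n*I²)
H(K) = 1/(-2 + K³ + 24*K) (H(K) = 1/(K + (23*K + (-2 + K*K²))) = 1/(K + (23*K + (-2 + K³))) = 1/(K + (-2 + K³ + 23*K)) = 1/(-2 + K³ + 24*K))
J*(H(2) + 296) = 302*(1/(-2 + 2³ + 24*2) + 296) = 302*(1/(-2 + 8 + 48) + 296) = 302*(1/54 + 296) = 302*(15985/54) = 2413735/27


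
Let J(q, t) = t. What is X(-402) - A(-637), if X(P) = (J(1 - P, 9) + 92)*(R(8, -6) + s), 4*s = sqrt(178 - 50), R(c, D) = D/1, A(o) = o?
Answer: 31 + 202*sqrt(2) ≈ 316.67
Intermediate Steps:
R(c, D) = D (R(c, D) = D*1 = D)
s = 2*sqrt(2) (s = sqrt(178 - 50)/4 = sqrt(128)/4 = (8*sqrt(2))/4 = 2*sqrt(2) ≈ 2.8284)
X(P) = -606 + 202*sqrt(2) (X(P) = (9 + 92)*(-6 + 2*sqrt(2)) = 101*(-6 + 2*sqrt(2)) = -606 + 202*sqrt(2))
X(-402) - A(-637) = (-606 + 202*sqrt(2)) - 1*(-637) = (-606 + 202*sqrt(2)) + 637 = 31 + 202*sqrt(2)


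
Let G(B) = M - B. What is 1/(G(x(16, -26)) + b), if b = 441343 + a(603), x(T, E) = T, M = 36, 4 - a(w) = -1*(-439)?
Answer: 1/440928 ≈ 2.2679e-6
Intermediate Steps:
a(w) = -435 (a(w) = 4 - (-1)*(-439) = 4 - 1*439 = 4 - 439 = -435)
b = 440908 (b = 441343 - 435 = 440908)
G(B) = 36 - B
1/(G(x(16, -26)) + b) = 1/((36 - 1*16) + 440908) = 1/((36 - 16) + 440908) = 1/(20 + 440908) = 1/440928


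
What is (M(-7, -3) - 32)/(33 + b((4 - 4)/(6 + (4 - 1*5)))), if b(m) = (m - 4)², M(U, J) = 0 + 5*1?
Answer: -27/49 ≈ -0.55102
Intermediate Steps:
M(U, J) = 5 (M(U, J) = 0 + 5 = 5)
b(m) = (-4 + m)²
(M(-7, -3) - 32)/(33 + b((4 - 4)/(6 + (4 - 1*5)))) = (5 - 32)/(33 + (-4 + (4 - 4)/(6 + (4 - 1*5)))²) = -27/(33 + (-4 + 0/(6 + (4 - 5)))²) = -27/(33 + (-4 + 0/(6 - 1))²) = -27/(33 + (-4 + 0/5)²) = -27/(33 + (-4 + 0*(⅕))²) = -27/(33 + (-4 + 0)²) = -27/(33 + (-4)²) = -27/(33 + 16) = -27/49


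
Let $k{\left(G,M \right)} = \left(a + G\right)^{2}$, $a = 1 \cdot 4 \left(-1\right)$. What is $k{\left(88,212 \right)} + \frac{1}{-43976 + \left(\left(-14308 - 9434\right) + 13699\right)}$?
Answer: $\frac{381158063}{54019} \approx 7056.0$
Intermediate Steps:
$a = -4$ ($a = 4 \left(-1\right) = -4$)
$k{\left(G,M \right)} = \left(-4 + G\right)^{2}$
$k{\left(88,212 \right)} + \frac{1}{-43976 + \left(\left(-14308 - 9434\right) + 13699\right)} = \left(-4 + 88\right)^{2} + \frac{1}{-43976 + \left(\left(-14308 - 9434\right) + 13699\right)} = 84^{2} + \frac{1}{-43976 + \left(-23742 + 13699\right)} = 7056 + \frac{1}{-43976 - 10043} = 7056 + \frac{1}{-54019} = 7056 - \frac{1}{54019} = \frac{381158063}{54019}$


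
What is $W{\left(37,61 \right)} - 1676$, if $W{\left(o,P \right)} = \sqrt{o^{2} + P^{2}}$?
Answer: $-1676 + \sqrt{5090} \approx -1604.7$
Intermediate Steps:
$W{\left(o,P \right)} = \sqrt{P^{2} + o^{2}}$
$W{\left(37,61 \right)} - 1676 = \sqrt{61^{2} + 37^{2}} - 1676 = \sqrt{3721 + 1369} - 1676 = \sqrt{5090} - 1676 = -1676 + \sqrt{5090}$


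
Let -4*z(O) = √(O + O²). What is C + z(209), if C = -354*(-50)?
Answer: 17700 - √43890/4 ≈ 17648.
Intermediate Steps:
C = 17700
z(O) = -√(O + O²)/4
C + z(209) = 17700 - √209*√(1 + 209)/4 = 17700 - √43890/4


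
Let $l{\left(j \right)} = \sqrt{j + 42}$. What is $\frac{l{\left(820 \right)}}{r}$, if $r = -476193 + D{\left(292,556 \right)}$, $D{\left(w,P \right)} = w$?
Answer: $- \frac{\sqrt{862}}{475901} \approx -6.1693 \cdot 10^{-5}$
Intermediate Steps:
$l{\left(j \right)} = \sqrt{42 + j}$
$r = -475901$ ($r = -476193 + 292 = -475901$)
$\frac{l{\left(820 \right)}}{r} = \frac{\sqrt{42 + 820}}{-475901} = \sqrt{862} \left(- \frac{1}{475901}\right) = - \frac{\sqrt{862}}{475901}$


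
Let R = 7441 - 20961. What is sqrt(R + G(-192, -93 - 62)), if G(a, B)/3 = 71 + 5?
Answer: 2*I*sqrt(3323) ≈ 115.29*I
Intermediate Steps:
G(a, B) = 228 (G(a, B) = 3*(71 + 5) = 3*76 = 228)
R = -13520
sqrt(R + G(-192, -93 - 62)) = sqrt(-13520 + 228) = sqrt(-13292) = 2*I*sqrt(3323)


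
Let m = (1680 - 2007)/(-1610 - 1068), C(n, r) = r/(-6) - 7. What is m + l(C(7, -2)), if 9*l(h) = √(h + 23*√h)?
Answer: 327/2678 + √(-60 + 138*I*√15)/27 ≈ 0.69458 + 0.64034*I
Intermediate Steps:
C(n, r) = -7 - r/6 (C(n, r) = -r/6 - 7 = -7 - r/6)
l(h) = √(h + 23*√h)/9
m = 327/2678 (m = -327/(-2678) = -327*(-1/2678) = 327/2678 ≈ 0.12211)
m + l(C(7, -2)) = 327/2678 + √((-7 - ⅙*(-2)) + 23*√(-7 - ⅙*(-2)))/9 = 327/2678 + √((-7 + ⅓) + 23*√(-7 + ⅓))/9 = 327/2678 + √(-20/3 + 23*√(-20/3))/9 = 327/2678 + √(-20/3 + 23*(2*I*√15/3))/9 = 327/2678 + √(-20/3 + 46*I*√15/3)/9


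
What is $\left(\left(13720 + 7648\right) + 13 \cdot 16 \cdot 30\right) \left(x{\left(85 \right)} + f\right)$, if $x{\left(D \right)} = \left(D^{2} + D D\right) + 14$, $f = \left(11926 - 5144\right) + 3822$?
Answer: $692077344$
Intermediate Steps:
$f = 10604$ ($f = 6782 + 3822 = 10604$)
$x{\left(D \right)} = 14 + 2 D^{2}$ ($x{\left(D \right)} = \left(D^{2} + D^{2}\right) + 14 = 2 D^{2} + 14 = 14 + 2 D^{2}$)
$\left(\left(13720 + 7648\right) + 13 \cdot 16 \cdot 30\right) \left(x{\left(85 \right)} + f\right) = \left(\left(13720 + 7648\right) + 13 \cdot 16 \cdot 30\right) \left(\left(14 + 2 \cdot 85^{2}\right) + 10604\right) = \left(21368 + 208 \cdot 30\right) \left(\left(14 + 2 \cdot 7225\right) + 10604\right) = \left(21368 + 6240\right) \left(\left(14 + 14450\right) + 10604\right) = 27608 \left(14464 + 10604\right) = 27608 \cdot 25068 = 692077344$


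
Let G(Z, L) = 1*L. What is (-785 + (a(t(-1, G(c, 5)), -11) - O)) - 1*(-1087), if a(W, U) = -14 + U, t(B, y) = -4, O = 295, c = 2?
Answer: -18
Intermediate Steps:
G(Z, L) = L
(-785 + (a(t(-1, G(c, 5)), -11) - O)) - 1*(-1087) = (-785 + ((-14 - 11) - 1*295)) - 1*(-1087) = (-785 + (-25 - 295)) + 1087 = (-785 - 320) + 1087 = -1105 + 1087 = -18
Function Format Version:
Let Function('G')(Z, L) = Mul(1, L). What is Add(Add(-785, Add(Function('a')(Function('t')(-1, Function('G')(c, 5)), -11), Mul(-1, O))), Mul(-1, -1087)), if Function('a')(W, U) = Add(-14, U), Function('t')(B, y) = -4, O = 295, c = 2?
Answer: -18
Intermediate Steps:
Function('G')(Z, L) = L
Add(Add(-785, Add(Function('a')(Function('t')(-1, Function('G')(c, 5)), -11), Mul(-1, O))), Mul(-1, -1087)) = Add(Add(-785, Add(Add(-14, -11), Mul(-1, 295))), Mul(-1, -1087)) = Add(Add(-785, Add(-25, -295)), 1087) = Add(Add(-785, -320), 1087) = Add(-1105, 1087) = -18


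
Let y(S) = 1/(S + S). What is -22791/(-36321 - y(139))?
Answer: 6335898/10097239 ≈ 0.62749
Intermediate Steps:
y(S) = 1/(2*S)
-22791/(-36321 - y(139)) = -22791/(-36321 - 1/(2*139)) = -22791/(-36321 - 1*1/278) = -22791/(-36321 - 1/278) = -22791/(-10097239/278) = -22791*(-278/10097239) = 6335898/10097239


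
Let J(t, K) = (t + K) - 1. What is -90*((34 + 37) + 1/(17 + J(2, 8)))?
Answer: -83115/13 ≈ -6393.5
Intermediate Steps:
J(t, K) = -1 + K + t (J(t, K) = (K + t) - 1 = -1 + K + t)
-90*((34 + 37) + 1/(17 + J(2, 8))) = -90*((34 + 37) + 1/(17 + (-1 + 8 + 2))) = -90*(71 + 1/(17 + 9)) = -90*(71 + 1/26) = -90*1847/26 = -83115/13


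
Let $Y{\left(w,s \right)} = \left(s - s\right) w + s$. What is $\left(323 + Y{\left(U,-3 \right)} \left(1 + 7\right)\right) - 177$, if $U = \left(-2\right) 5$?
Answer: $122$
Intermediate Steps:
$U = -10$
$Y{\left(w,s \right)} = s$ ($Y{\left(w,s \right)} = 0 w + s = 0 + s = s$)
$\left(323 + Y{\left(U,-3 \right)} \left(1 + 7\right)\right) - 177 = \left(323 - 3 \left(1 + 7\right)\right) - 177 = \left(323 - 24\right) - 177 = 299 - 177 = 122$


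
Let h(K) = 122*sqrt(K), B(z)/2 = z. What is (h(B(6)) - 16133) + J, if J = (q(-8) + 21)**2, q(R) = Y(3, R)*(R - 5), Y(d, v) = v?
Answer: -508 + 244*sqrt(3) ≈ -85.380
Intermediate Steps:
B(z) = 2*z
q(R) = R*(-5 + R) (q(R) = R*(R - 5) = R*(-5 + R))
J = 15625 (J = (-8*(-5 - 8) + 21)**2 = (-8*(-13) + 21)**2 = (104 + 21)**2 = 125**2 = 15625)
(h(B(6)) - 16133) + J = (122*sqrt(2*6) - 16133) + 15625 = (122*sqrt(12) - 16133) + 15625 = (122*(2*sqrt(3)) - 16133) + 15625 = (244*sqrt(3) - 16133) + 15625 = (-16133 + 244*sqrt(3)) + 15625 = -508 + 244*sqrt(3)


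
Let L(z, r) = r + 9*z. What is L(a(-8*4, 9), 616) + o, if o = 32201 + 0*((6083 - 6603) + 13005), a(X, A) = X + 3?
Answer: 32556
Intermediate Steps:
a(X, A) = 3 + X
o = 32201 (o = 32201 + 0*(-520 + 13005) = 32201 + 0*12485 = 32201 + 0 = 32201)
L(a(-8*4, 9), 616) + o = (616 + 9*(3 - 8*4)) + 32201 = (616 + 9*(3 - 32)) + 32201 = (616 + 9*(-29)) + 32201 = (616 - 261) + 32201 = 355 + 32201 = 32556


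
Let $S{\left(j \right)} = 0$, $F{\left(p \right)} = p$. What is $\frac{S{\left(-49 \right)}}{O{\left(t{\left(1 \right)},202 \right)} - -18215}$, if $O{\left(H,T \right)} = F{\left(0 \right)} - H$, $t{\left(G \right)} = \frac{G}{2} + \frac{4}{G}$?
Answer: $0$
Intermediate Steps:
$t{\left(G \right)} = \frac{G}{2} + \frac{4}{G}$ ($t{\left(G \right)} = G \frac{1}{2} + \frac{4}{G} = \frac{G}{2} + \frac{4}{G}$)
$O{\left(H,T \right)} = - H$ ($O{\left(H,T \right)} = 0 - H = - H$)
$\frac{S{\left(-49 \right)}}{O{\left(t{\left(1 \right)},202 \right)} - -18215} = \frac{0}{- (\frac{1}{2} \cdot 1 + \frac{4}{1}) - -18215} = \frac{0}{- (\frac{1}{2} + 4 \cdot 1) + 18215} = \frac{0}{- (\frac{1}{2} + 4) + 18215} = \frac{0}{\left(-1\right) \frac{9}{2} + 18215} = \frac{0}{- \frac{9}{2} + 18215} = \frac{0}{\frac{36421}{2}} = 0 \cdot \frac{2}{36421} = 0$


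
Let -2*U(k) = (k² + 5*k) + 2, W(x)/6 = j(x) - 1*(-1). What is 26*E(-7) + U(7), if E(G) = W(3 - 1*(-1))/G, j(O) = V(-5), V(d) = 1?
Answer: -613/7 ≈ -87.571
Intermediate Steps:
j(O) = 1
W(x) = 12 (W(x) = 6*(1 - 1*(-1)) = 6*(1 + 1) = 6*2 = 12)
U(k) = -1 - 5*k/2 - k²/2 (U(k) = -((k² + 5*k) + 2)/2 = -(2 + k² + 5*k)/2 = -1 - 5*k/2 - k²/2)
E(G) = 12/G
26*E(-7) + U(7) = 26*(12/(-7)) + (-1 - 5/2*7 - ½*7²) = 26*(12*(-⅐)) + (-1 - 35/2 - ½*49) = 26*(-12/7) + (-1 - 35/2 - 49/2) = -312/7 - 43 = -613/7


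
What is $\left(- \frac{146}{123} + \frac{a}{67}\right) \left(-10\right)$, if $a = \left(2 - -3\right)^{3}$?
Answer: $- \frac{55930}{8241} \approx -6.7868$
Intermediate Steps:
$a = 125$ ($a = \left(2 + 3\right)^{3} = 5^{3} = 125$)
$\left(- \frac{146}{123} + \frac{a}{67}\right) \left(-10\right) = \left(- \frac{146}{123} + \frac{125}{67}\right) \left(-10\right) = \frac{5593}{8241} \left(-10\right) = - \frac{55930}{8241}$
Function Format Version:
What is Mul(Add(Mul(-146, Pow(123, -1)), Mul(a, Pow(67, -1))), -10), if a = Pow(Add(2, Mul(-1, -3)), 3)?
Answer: Rational(-55930, 8241) ≈ -6.7868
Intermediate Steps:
a = 125 (a = Pow(Add(2, 3), 3) = Pow(5, 3) = 125)
Mul(Add(Mul(-146, Pow(123, -1)), Mul(a, Pow(67, -1))), -10) = Mul(Add(Mul(-146, Pow(123, -1)), Mul(125, Pow(67, -1))), -10) = Mul(Add(Mul(-146, Rational(1, 123)), Mul(125, Rational(1, 67))), -10) = Mul(Add(Rational(-146, 123), Rational(125, 67)), -10) = Mul(Rational(5593, 8241), -10) = Rational(-55930, 8241)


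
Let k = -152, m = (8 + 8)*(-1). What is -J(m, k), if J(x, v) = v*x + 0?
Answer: -2432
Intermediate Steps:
m = -16 (m = 16*(-1) = -16)
J(x, v) = v*x
-J(m, k) = -(-152)*(-16) = -1*2432 = -2432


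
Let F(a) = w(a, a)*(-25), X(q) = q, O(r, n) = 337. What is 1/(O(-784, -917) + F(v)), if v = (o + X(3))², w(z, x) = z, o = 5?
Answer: -1/1263 ≈ -0.00079177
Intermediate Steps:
v = 64 (v = (5 + 3)² = 8² = 64)
F(a) = -25*a (F(a) = a*(-25) = -25*a)
1/(O(-784, -917) + F(v)) = 1/(337 - 25*64) = 1/(337 - 1600) = 1/(-1263) = -1/1263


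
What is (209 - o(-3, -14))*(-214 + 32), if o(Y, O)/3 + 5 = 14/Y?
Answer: -43316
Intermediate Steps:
o(Y, O) = -15 + 42/Y (o(Y, O) = -15 + 3*(14/Y) = -15 + 42/Y)
(209 - o(-3, -14))*(-214 + 32) = (209 - (-15 + 42/(-3)))*(-214 + 32) = (209 - (-15 + 42*(-⅓)))*(-182) = (209 - (-15 - 14))*(-182) = (209 - 1*(-29))*(-182) = (209 + 29)*(-182) = 238*(-182) = -43316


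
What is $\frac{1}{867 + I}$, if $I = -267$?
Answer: $\frac{1}{600} \approx 0.0016667$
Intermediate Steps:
$\frac{1}{867 + I} = \frac{1}{867 - 267} = \frac{1}{600}$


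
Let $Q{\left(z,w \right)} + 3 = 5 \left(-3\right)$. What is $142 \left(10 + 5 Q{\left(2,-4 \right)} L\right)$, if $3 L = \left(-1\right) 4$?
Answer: $18460$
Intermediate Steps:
$L = - \frac{4}{3}$ ($L = \frac{\left(-1\right) 4}{3} = \frac{1}{3} \left(-4\right) = - \frac{4}{3} \approx -1.3333$)
$Q{\left(z,w \right)} = -18$ ($Q{\left(z,w \right)} = -3 + 5 \left(-3\right) = -3 - 15 = -18$)
$142 \left(10 + 5 Q{\left(2,-4 \right)} L\right) = 142 \left(10 + 5 \left(-18\right) \left(- \frac{4}{3}\right)\right) = 142 \left(10 - -120\right) = 142 \left(10 + 120\right) = 142 \cdot 130 = 18460$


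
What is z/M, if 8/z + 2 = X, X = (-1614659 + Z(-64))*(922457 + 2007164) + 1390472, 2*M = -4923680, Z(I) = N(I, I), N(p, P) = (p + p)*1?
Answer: 1/1455782162320036610 ≈ 6.8692e-19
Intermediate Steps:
N(p, P) = 2*p (N(p, P) = (2*p)*1 = 2*p)
Z(I) = 2*I
M = -2461840 (M = (½)*(-4923680) = -2461840)
X = -4730712515255 (X = (-1614659 + 2*(-64))*(922457 + 2007164) + 1390472 = (-1614659 - 128)*2929621 + 1390472 = -1614787*2929621 + 1390472 = -4730713905727 + 1390472 = -4730712515255)
z = -8/4730712515257 (z = 8/(-2 - 4730712515255) = 8/(-4730712515257) = 8*(-1/4730712515257) = -8/4730712515257 ≈ -1.6911e-12)
z/M = -8/4730712515257/(-2461840) = -8/4730712515257*(-1/2461840) = 1/1455782162320036610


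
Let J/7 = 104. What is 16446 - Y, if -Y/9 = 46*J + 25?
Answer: 318063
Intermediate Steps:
J = 728 (J = 7*104 = 728)
Y = -301617 (Y = -9*(46*728 + 25) = -9*(33488 + 25) = -9*33513 = -301617)
16446 - Y = 16446 - 1*(-301617) = 16446 + 301617 = 318063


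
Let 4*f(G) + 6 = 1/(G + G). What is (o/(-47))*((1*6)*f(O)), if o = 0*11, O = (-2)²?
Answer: 0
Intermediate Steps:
O = 4
o = 0
f(G) = -3/2 + 1/(8*G) (f(G) = -3/2 + 1/(4*(G + G)) = -3/2 + 1/(4*((2*G))) = -3/2 + (1/(2*G))/4 = -3/2 + 1/(8*G))
(o/(-47))*((1*6)*f(O)) = (0/(-47))*((1*6)*((⅛)*(1 - 12*4)/4)) = (0*(-1/47))*(6*((⅛)*(¼)*(1 - 48))) = 0*(6*((⅛)*(¼)*(-47))) = 0*(6*(-47/32)) = 0*(-141/16) = 0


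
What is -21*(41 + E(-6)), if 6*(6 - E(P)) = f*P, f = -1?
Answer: -966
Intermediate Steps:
E(P) = 6 + P/6 (E(P) = 6 - (-1)*P/6 = 6 + P/6)
-21*(41 + E(-6)) = -21*(41 + (6 + (⅙)*(-6))) = -21*(41 + (6 - 1)) = -21*(41 + 5) = -21*46 = -966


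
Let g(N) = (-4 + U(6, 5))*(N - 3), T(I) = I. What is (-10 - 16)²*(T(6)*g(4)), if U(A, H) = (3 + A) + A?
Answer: 44616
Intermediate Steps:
U(A, H) = 3 + 2*A
g(N) = -33 + 11*N (g(N) = (-4 + (3 + 2*6))*(N - 3) = (-4 + (3 + 12))*(-3 + N) = (-4 + 15)*(-3 + N) = 11*(-3 + N) = -33 + 11*N)
(-10 - 16)²*(T(6)*g(4)) = (-10 - 16)²*(6*(-33 + 11*4)) = (-26)²*(6*(-33 + 44)) = 676*(6*11) = 676*66 = 44616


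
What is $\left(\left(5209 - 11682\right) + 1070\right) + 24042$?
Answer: $18639$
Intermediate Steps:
$\left(\left(5209 - 11682\right) + 1070\right) + 24042 = \left(-6473 + 1070\right) + 24042 = -5403 + 24042 = 18639$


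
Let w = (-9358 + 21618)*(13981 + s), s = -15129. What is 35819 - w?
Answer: 14110299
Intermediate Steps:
w = -14074480 (w = (-9358 + 21618)*(13981 - 15129) = 12260*(-1148) = -14074480)
35819 - w = 35819 - 1*(-14074480) = 35819 + 14074480 = 14110299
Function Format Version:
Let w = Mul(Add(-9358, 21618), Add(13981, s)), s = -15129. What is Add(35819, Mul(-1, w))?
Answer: 14110299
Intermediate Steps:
w = -14074480 (w = Mul(Add(-9358, 21618), Add(13981, -15129)) = Mul(12260, -1148) = -14074480)
Add(35819, Mul(-1, w)) = Add(35819, Mul(-1, -14074480)) = Add(35819, 14074480) = 14110299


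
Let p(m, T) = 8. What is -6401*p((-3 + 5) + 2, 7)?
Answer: -51208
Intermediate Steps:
-6401*p((-3 + 5) + 2, 7) = -6401*8 = -51208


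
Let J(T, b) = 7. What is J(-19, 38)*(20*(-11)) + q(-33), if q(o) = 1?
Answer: -1539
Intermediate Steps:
J(-19, 38)*(20*(-11)) + q(-33) = 7*(20*(-11)) + 1 = 7*(-220) + 1 = -1540 + 1 = -1539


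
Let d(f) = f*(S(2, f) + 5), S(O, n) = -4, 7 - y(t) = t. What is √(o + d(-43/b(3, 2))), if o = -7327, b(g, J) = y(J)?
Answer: I*√183390/5 ≈ 85.648*I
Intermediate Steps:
y(t) = 7 - t
b(g, J) = 7 - J
d(f) = f (d(f) = f*(-4 + 5) = f*1 = f)
√(o + d(-43/b(3, 2))) = √(-7327 - 43/(7 - 1*2)) = √(-7327 - 43/(7 - 2)) = √(-7327 - 43/5) = √(-36678/5) = I*√183390/5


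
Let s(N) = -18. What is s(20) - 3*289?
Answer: -885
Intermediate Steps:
s(20) - 3*289 = -18 - 3*289 = -18 - 867 = -885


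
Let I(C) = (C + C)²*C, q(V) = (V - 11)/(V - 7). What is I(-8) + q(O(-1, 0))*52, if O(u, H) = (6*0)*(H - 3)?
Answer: -13764/7 ≈ -1966.3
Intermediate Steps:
O(u, H) = 0 (O(u, H) = 0*(-3 + H) = 0)
q(V) = (-11 + V)/(-7 + V)
I(C) = 4*C³ (I(C) = (2*C)²*C = (4*C²)*C = 4*C³)
I(-8) + q(O(-1, 0))*52 = 4*(-8)³ + ((-11 + 0)/(-7 + 0))*52 = 4*(-512) + (-11/(-7))*52 = -2048 - ⅐*(-11)*52 = -2048 + (11/7)*52 = -2048 + 572/7 = -13764/7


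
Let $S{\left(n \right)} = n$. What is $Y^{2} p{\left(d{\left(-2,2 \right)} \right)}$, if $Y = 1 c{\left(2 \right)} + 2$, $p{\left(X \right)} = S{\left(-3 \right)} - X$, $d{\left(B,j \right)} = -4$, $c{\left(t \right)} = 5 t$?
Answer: $144$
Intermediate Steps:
$p{\left(X \right)} = -3 - X$
$Y = 12$ ($Y = 1 \cdot 5 \cdot 2 + 2 = 1 \cdot 10 + 2 = 10 + 2 = 12$)
$Y^{2} p{\left(d{\left(-2,2 \right)} \right)} = 12^{2} \left(-3 - -4\right) = 144 \left(-3 + 4\right) = 144 \cdot 1 = 144$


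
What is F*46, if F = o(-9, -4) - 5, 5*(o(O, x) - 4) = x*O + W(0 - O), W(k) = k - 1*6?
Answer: 1564/5 ≈ 312.80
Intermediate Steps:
W(k) = -6 + k (W(k) = k - 6 = -6 + k)
o(O, x) = 14/5 - O/5 + O*x/5 (o(O, x) = 4 + (x*O + (-6 + (0 - O)))/5 = 4 + (O*x + (-6 - O))/5 = 4 + (-6 - O + O*x)/5 = 4 + (-6/5 - O/5 + O*x/5) = 14/5 - O/5 + O*x/5)
F = 34/5 (F = (14/5 - ⅕*(-9) + (⅕)*(-9)*(-4)) - 5 = (14/5 + 9/5 + 36/5) - 5 = 59/5 - 5 = 34/5 ≈ 6.8000)
F*46 = (34/5)*46 = 1564/5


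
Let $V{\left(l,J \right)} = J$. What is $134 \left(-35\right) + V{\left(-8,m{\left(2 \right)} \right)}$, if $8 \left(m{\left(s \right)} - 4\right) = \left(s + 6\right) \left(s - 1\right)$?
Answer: $-4685$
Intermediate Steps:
$m{\left(s \right)} = 4 + \frac{\left(-1 + s\right) \left(6 + s\right)}{8}$ ($m{\left(s \right)} = 4 + \frac{\left(s + 6\right) \left(s - 1\right)}{8} = 4 + \frac{\left(6 + s\right) \left(-1 + s\right)}{8} = 4 + \frac{\left(-1 + s\right) \left(6 + s\right)}{8}$)
$134 \left(-35\right) + V{\left(-8,m{\left(2 \right)} \right)} = 134 \left(-35\right) + \left(\frac{13}{4} + \frac{2^{2}}{8} + \frac{5}{8} \cdot 2\right) = -4690 + \left(\frac{13}{4} + \frac{1}{8} \cdot 4 + \frac{5}{4}\right) = -4690 + \left(\frac{13}{4} + \frac{1}{2} + \frac{5}{4}\right) = -4690 + 5 = -4685$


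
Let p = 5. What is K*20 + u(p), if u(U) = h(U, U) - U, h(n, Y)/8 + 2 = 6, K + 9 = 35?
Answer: 547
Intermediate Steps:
K = 26 (K = -9 + 35 = 26)
h(n, Y) = 32 (h(n, Y) = -16 + 8*6 = -16 + 48 = 32)
u(U) = 32 - U
K*20 + u(p) = 26*20 + (32 - 1*5) = 520 + (32 - 5) = 520 + 27 = 547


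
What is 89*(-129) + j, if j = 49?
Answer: -11432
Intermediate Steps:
89*(-129) + j = 89*(-129) + 49 = -11481 + 49 = -11432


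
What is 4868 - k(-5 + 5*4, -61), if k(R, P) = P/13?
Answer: 63345/13 ≈ 4872.7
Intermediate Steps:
k(R, P) = P/13 (k(R, P) = P*(1/13) = P/13)
4868 - k(-5 + 5*4, -61) = 4868 - (-61)/13 = 4868 - 1*(-61/13) = 4868 + 61/13 = 63345/13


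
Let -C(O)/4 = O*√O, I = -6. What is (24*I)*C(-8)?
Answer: -9216*I*√2 ≈ -13033.0*I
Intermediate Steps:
C(O) = -4*O^(3/2) (C(O) = -4*O*√O = -4*O^(3/2))
(24*I)*C(-8) = (24*(-6))*(-(-64)*I*√2) = -(-576)*(-16*I*√2) = -9216*I*√2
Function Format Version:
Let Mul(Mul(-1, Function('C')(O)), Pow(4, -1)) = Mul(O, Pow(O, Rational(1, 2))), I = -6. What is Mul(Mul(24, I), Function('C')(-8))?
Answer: Mul(-9216, I, Pow(2, Rational(1, 2))) ≈ Mul(-13033., I)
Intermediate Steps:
Function('C')(O) = Mul(-4, Pow(O, Rational(3, 2))) (Function('C')(O) = Mul(-4, Mul(O, Pow(O, Rational(1, 2)))) = Mul(-4, Pow(O, Rational(3, 2))))
Mul(Mul(24, I), Function('C')(-8)) = Mul(Mul(24, -6), Mul(-4, Pow(-8, Rational(3, 2)))) = Mul(-144, Mul(-4, Mul(-16, I, Pow(2, Rational(1, 2))))) = Mul(-144, Mul(64, I, Pow(2, Rational(1, 2)))) = Mul(-9216, I, Pow(2, Rational(1, 2)))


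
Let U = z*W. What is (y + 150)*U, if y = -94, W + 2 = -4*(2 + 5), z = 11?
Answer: -18480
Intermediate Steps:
W = -30 (W = -2 - 4*(2 + 5) = -2 - 4*7 = -2 - 28 = -30)
U = -330 (U = 11*(-30) = -330)
(y + 150)*U = (-94 + 150)*(-330) = 56*(-330) = -18480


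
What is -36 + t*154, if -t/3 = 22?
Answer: -10200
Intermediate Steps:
t = -66 (t = -3*22 = -66)
-36 + t*154 = -36 - 66*154 = -36 - 10164 = -10200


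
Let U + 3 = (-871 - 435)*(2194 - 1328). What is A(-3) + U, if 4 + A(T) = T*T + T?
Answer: -1130997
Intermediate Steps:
A(T) = -4 + T + T**2 (A(T) = -4 + (T*T + T) = -4 + (T**2 + T) = -4 + (T + T**2) = -4 + T + T**2)
U = -1130999 (U = -3 + (-871 - 435)*(2194 - 1328) = -3 - 1306*866 = -3 - 1130996 = -1130999)
A(-3) + U = (-4 - 3 + (-3)**2) - 1130999 = (-4 - 3 + 9) - 1130999 = 2 - 1130999 = -1130997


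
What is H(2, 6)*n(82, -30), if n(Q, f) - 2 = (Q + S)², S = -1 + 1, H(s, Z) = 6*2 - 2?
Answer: 67260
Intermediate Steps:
H(s, Z) = 10 (H(s, Z) = 12 - 2 = 10)
S = 0
n(Q, f) = 2 + Q² (n(Q, f) = 2 + (Q + 0)² = 2 + Q²)
H(2, 6)*n(82, -30) = 10*(2 + 82²) = 10*(2 + 6724) = 10*6726 = 67260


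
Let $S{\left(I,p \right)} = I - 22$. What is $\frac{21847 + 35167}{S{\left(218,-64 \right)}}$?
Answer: $\frac{28507}{98} \approx 290.89$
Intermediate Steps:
$S{\left(I,p \right)} = -22 + I$
$\frac{21847 + 35167}{S{\left(218,-64 \right)}} = \frac{21847 + 35167}{-22 + 218} = \frac{57014}{196} = 57014 \cdot \frac{1}{196} = \frac{28507}{98}$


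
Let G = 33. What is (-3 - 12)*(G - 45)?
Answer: 180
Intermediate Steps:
(-3 - 12)*(G - 45) = (-3 - 12)*(33 - 45) = -15*(-12) = 180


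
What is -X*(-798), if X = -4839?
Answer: -3861522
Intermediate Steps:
-X*(-798) = -(-4839)*(-798) = -1*3861522 = -3861522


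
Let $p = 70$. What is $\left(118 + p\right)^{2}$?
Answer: $35344$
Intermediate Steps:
$\left(118 + p\right)^{2} = \left(118 + 70\right)^{2} = 188^{2} = 35344$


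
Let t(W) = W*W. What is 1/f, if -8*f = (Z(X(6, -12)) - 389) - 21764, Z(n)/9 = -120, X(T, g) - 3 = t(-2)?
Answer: 8/23233 ≈ 0.00034434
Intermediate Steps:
t(W) = W²
X(T, g) = 7 (X(T, g) = 3 + (-2)² = 3 + 4 = 7)
Z(n) = -1080 (Z(n) = 9*(-120) = -1080)
f = 23233/8 (f = -((-1080 - 389) - 21764)/8 = -(-1469 - 21764)/8 = -⅛*(-23233) = 23233/8 ≈ 2904.1)
1/f = 1/(23233/8) = 8/23233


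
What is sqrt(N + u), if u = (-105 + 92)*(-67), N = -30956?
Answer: I*sqrt(30085) ≈ 173.45*I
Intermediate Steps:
u = 871 (u = -13*(-67) = 871)
sqrt(N + u) = sqrt(-30956 + 871) = sqrt(-30085) = I*sqrt(30085)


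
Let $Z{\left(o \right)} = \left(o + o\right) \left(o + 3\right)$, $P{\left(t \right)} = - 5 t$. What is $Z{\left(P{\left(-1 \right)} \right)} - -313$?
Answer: $393$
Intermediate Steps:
$Z{\left(o \right)} = 2 o \left(3 + o\right)$
$Z{\left(P{\left(-1 \right)} \right)} - -313 = 2 \left(\left(-5\right) \left(-1\right)\right) \left(3 - -5\right) - -313 = 2 \cdot 5 \left(3 + 5\right) + 313 = 2 \cdot 5 \cdot 8 + 313 = 80 + 313 = 393$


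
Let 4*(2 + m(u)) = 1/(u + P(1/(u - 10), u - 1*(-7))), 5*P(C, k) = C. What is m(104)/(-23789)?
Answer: 195289/2325660218 ≈ 8.3971e-5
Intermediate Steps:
P(C, k) = C/5
m(u) = -2 + 1/(4*(u + 1/(5*(-10 + u)))) (m(u) = -2 + 1/(4*(u + 1/(5*(u - 10)))) = -2 + 1/(4*(u + 1/(5*(-10 + u)))))
m(104)/(-23789) = ((-58 - 40*104**2 + 405*104)/(4*(1 - 50*104 + 5*104**2)))/(-23789) = ((-58 - 40*10816 + 42120)/(4*(1 - 5200 + 5*10816)))*(-1/23789) = ((-58 - 432640 + 42120)/(4*(1 - 5200 + 54080)))*(-1/23789) = ((1/4)*(-390578)/48881)*(-1/23789) = ((1/4)*(1/48881)*(-390578))*(-1/23789) = -195289/97762*(-1/23789) = 195289/2325660218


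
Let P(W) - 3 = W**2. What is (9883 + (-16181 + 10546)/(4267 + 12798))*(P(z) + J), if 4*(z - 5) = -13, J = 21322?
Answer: 719385993153/3413 ≈ 2.1078e+8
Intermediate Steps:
z = 7/4 (z = 5 + (1/4)*(-13) = 5 - 13/4 = 7/4 ≈ 1.7500)
P(W) = 3 + W**2
(9883 + (-16181 + 10546)/(4267 + 12798))*(P(z) + J) = (9883 + (-16181 + 10546)/(4267 + 12798))*((3 + (7/4)**2) + 21322) = (9883 - 5635/17065)*((3 + 49/16) + 21322) = (9883 - 5635*1/17065)*(97/16 + 21322) = (9883 - 1127/3413)*(341249/16) = (33729552/3413)*(341249/16) = 719385993153/3413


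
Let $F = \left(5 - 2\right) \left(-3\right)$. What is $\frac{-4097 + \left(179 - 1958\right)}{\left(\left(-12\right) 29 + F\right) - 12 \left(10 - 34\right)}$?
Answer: $\frac{5876}{69} \approx 85.159$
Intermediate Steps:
$F = -9$ ($F = 3 \left(-3\right) = -9$)
$\frac{-4097 + \left(179 - 1958\right)}{\left(\left(-12\right) 29 + F\right) - 12 \left(10 - 34\right)} = \frac{-4097 + \left(179 - 1958\right)}{\left(\left(-12\right) 29 - 9\right) - 12 \left(10 - 34\right)} = \frac{-4097 - 1779}{\left(-348 - 9\right) - -288} = - \frac{5876}{-357 + 288} = - \frac{5876}{-69} = \left(-5876\right) \left(- \frac{1}{69}\right) = \frac{5876}{69}$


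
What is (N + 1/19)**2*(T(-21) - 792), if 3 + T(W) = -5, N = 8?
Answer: -18727200/361 ≈ -51876.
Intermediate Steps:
T(W) = -8 (T(W) = -3 - 5 = -8)
(N + 1/19)**2*(T(-21) - 792) = (8 + 1/19)**2*(-8 - 792) = (8 + 1/19)**2*(-800) = (153/19)**2*(-800) = (23409/361)*(-800) = -18727200/361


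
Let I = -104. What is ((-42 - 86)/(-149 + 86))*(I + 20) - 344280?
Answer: -1033352/3 ≈ -3.4445e+5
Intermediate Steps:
((-42 - 86)/(-149 + 86))*(I + 20) - 344280 = ((-42 - 86)/(-149 + 86))*(-104 + 20) - 344280 = -128/(-63)*(-84) - 344280 = -128*(-1/63)*(-84) - 344280 = (128/63)*(-84) - 344280 = -512/3 - 344280 = -1033352/3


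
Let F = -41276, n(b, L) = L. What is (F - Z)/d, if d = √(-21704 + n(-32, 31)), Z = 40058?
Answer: 81334*I*√21673/21673 ≈ 552.47*I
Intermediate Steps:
d = I*√21673 (d = √(-21704 + 31) = √(-21673) = I*√21673 ≈ 147.22*I)
(F - Z)/d = (-41276 - 1*40058)/((I*√21673)) = (-41276 - 40058)*(-I*√21673/21673) = -(-81334)*I*√21673/21673 = 81334*I*√21673/21673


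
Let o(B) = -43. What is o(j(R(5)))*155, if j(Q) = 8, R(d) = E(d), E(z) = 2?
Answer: -6665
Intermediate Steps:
R(d) = 2
o(j(R(5)))*155 = -43*155 = -6665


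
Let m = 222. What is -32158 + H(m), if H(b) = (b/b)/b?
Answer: -7139075/222 ≈ -32158.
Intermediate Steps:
H(b) = 1/b
-32158 + H(m) = -32158 + 1/222 = -7139075/222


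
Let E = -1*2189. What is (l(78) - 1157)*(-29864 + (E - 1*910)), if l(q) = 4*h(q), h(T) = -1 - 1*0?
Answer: 38270043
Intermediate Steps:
E = -2189
h(T) = -1 (h(T) = -1 + 0 = -1)
l(q) = -4 (l(q) = 4*(-1) = -4)
(l(78) - 1157)*(-29864 + (E - 1*910)) = (-4 - 1157)*(-29864 + (-2189 - 1*910)) = -1161*(-29864 + (-2189 - 910)) = -1161*(-29864 - 3099) = -1161*(-32963) = 38270043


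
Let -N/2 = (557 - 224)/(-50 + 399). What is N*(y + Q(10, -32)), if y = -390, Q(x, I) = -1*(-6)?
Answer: 255744/349 ≈ 732.79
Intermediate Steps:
Q(x, I) = 6
N = -666/349 (N = -2*(557 - 224)/(-50 + 399) = -666/349 ≈ -1.9083)
N*(y + Q(10, -32)) = -666*(-390 + 6)/349 = -666/349*(-384) = 255744/349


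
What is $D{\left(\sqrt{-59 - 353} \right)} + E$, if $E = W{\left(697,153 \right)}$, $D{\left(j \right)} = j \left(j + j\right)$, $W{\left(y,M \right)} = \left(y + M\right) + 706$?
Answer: $732$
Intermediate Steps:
$W{\left(y,M \right)} = 706 + M + y$ ($W{\left(y,M \right)} = \left(M + y\right) + 706 = 706 + M + y$)
$D{\left(j \right)} = 2 j^{2}$ ($D{\left(j \right)} = j 2 j = 2 j^{2}$)
$E = 1556$ ($E = 706 + 153 + 697 = 1556$)
$D{\left(\sqrt{-59 - 353} \right)} + E = 2 \left(\sqrt{-59 - 353}\right)^{2} + 1556 = 2 \left(\sqrt{-412}\right)^{2} + 1556 = 2 \left(2 i \sqrt{103}\right)^{2} + 1556 = 2 \left(-412\right) + 1556 = -824 + 1556 = 732$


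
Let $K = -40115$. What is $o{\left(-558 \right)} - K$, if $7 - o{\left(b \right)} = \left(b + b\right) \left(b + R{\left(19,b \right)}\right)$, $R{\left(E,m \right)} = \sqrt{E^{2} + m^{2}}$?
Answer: $-582606 + 5580 \sqrt{12469} \approx 40483.0$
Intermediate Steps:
$o{\left(b \right)} = 7 - 2 b \left(b + \sqrt{361 + b^{2}}\right)$ ($o{\left(b \right)} = 7 - \left(b + b\right) \left(b + \sqrt{19^{2} + b^{2}}\right) = 7 - 2 b \left(b + \sqrt{361 + b^{2}}\right)$)
$o{\left(-558 \right)} - K = \left(7 - 2 \left(-558\right)^{2} - - 1116 \sqrt{361 + \left(-558\right)^{2}}\right) - -40115 = \left(7 - 622728 - - 1116 \sqrt{361 + 311364}\right) + 40115 = \left(7 - 622728 - - 1116 \sqrt{311725}\right) + 40115 = \left(7 - 622728 - - 1116 \cdot 5 \sqrt{12469}\right) + 40115 = \left(7 - 622728 + 5580 \sqrt{12469}\right) + 40115 = \left(-622721 + 5580 \sqrt{12469}\right) + 40115 = -582606 + 5580 \sqrt{12469}$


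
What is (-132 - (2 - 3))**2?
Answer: 17161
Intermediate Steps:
(-132 - (2 - 3))**2 = (-132 - 1*(-1))**2 = (-132 + 1)**2 = (-131)**2 = 17161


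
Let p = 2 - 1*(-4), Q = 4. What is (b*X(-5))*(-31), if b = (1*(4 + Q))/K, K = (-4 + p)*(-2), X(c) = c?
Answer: -310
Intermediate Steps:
p = 6 (p = 2 + 4 = 6)
K = -4 (K = (-4 + 6)*(-2) = 2*(-2) = -4)
b = -2 (b = (1*(4 + 4))/(-4) = (1*8)*(-1/4) = 8*(-1/4) = -2)
(b*X(-5))*(-31) = -2*(-5)*(-31) = 10*(-31) = -310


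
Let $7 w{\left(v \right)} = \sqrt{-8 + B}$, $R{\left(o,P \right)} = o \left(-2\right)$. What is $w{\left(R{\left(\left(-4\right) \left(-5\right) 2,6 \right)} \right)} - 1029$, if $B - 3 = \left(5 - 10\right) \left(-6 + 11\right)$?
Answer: $-1029 + \frac{i \sqrt{30}}{7} \approx -1029.0 + 0.78246 i$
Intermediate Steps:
$B = -22$ ($B = 3 + \left(5 - 10\right) \left(-6 + 11\right) = 3 - 25 = -22$)
$R{\left(o,P \right)} = - 2 o$
$w{\left(v \right)} = \frac{i \sqrt{30}}{7}$ ($w{\left(v \right)} = \frac{\sqrt{-8 - 22}}{7} = \frac{\sqrt{-30}}{7} = \frac{i \sqrt{30}}{7}$)
$w{\left(R{\left(\left(-4\right) \left(-5\right) 2,6 \right)} \right)} - 1029 = \frac{i \sqrt{30}}{7} - 1029 = -1029 + \frac{i \sqrt{30}}{7}$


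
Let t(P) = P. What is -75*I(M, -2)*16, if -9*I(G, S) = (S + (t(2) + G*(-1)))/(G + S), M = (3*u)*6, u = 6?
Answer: -7200/53 ≈ -135.85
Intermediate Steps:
M = 108 (M = (3*6)*6 = 18*6 = 108)
I(G, S) = -(2 + S - G)/(9*(G + S)) (I(G, S) = -(S + (2 + G*(-1)))/(9*(G + S)) = -(S + (2 - G))/(9*(G + S)) = -(2 + S - G)/(9*(G + S)))
-75*I(M, -2)*16 = -25*(-2 + 108 - 1*(-2))/(3*(108 - 2))*16 = -25*(-2 + 108 + 2)/(3*106)*16 = -25*108/(3*106)*16 = -75*6/53*16 = -450/53*16 = -7200/53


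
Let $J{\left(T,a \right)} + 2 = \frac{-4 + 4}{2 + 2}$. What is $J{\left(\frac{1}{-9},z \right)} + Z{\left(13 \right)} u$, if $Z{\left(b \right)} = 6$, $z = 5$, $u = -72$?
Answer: $-434$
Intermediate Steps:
$J{\left(T,a \right)} = -2$ ($J{\left(T,a \right)} = -2 + \frac{-4 + 4}{2 + 2} = -2 + \frac{0}{4} = -2 + 0 \cdot \frac{1}{4} = -2 + 0 = -2$)
$J{\left(\frac{1}{-9},z \right)} + Z{\left(13 \right)} u = -2 + 6 \left(-72\right) = -2 - 432 = -434$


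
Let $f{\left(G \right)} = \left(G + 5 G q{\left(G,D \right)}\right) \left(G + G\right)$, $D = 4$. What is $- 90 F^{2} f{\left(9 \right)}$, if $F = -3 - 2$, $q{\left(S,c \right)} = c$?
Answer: $-7654500$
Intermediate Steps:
$F = -5$
$f{\left(G \right)} = 42 G^{2}$ ($f{\left(G \right)} = \left(G + 5 G 4\right) \left(G + G\right) = \left(G + 20 G\right) 2 G = 21 G 2 G = 42 G^{2}$)
$- 90 F^{2} f{\left(9 \right)} = - 90 \left(-5\right)^{2} \cdot 42 \cdot 9^{2} = \left(-90\right) 25 \cdot 42 \cdot 81 = \left(-2250\right) 3402 = -7654500$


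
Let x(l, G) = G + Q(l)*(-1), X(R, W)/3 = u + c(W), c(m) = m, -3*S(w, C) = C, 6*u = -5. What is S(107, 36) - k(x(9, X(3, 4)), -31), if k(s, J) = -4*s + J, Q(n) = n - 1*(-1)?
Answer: 17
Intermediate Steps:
u = -5/6 (u = (1/6)*(-5) = -5/6 ≈ -0.83333)
S(w, C) = -C/3
Q(n) = 1 + n (Q(n) = n + 1 = 1 + n)
X(R, W) = -5/2 + 3*W (X(R, W) = 3*(-5/6 + W) = -5/2 + 3*W)
x(l, G) = -1 + G - l (x(l, G) = G + (1 + l)*(-1) = G + (-1 - l) = -1 + G - l)
k(s, J) = J - 4*s
S(107, 36) - k(x(9, X(3, 4)), -31) = -1/3*36 - (-31 - 4*(-1 + (-5/2 + 3*4) - 1*9)) = -12 - (-31 - 4*(-1 + (-5/2 + 12) - 9)) = -12 - (-31 - 4*(-1 + 19/2 - 9)) = -12 - (-31 - 4*(-1/2)) = -12 - (-31 + 2) = -12 - 1*(-29) = -12 + 29 = 17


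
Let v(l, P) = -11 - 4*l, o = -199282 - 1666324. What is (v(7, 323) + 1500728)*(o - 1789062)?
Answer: -5484520066252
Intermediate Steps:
o = -1865606
(v(7, 323) + 1500728)*(o - 1789062) = ((-11 - 4*7) + 1500728)*(-1865606 - 1789062) = ((-11 - 28) + 1500728)*(-3654668) = (-39 + 1500728)*(-3654668) = 1500689*(-3654668) = -5484520066252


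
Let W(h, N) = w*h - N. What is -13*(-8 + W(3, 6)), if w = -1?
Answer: 221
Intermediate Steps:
W(h, N) = -N - h (W(h, N) = -h - N = -N - h)
-13*(-8 + W(3, 6)) = -13*(-8 + (-1*6 - 1*3)) = -13*(-8 + (-6 - 3)) = -13*(-8 - 9) = -13*(-17) = 221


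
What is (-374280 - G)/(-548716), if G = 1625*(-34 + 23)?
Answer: 50915/78388 ≈ 0.64953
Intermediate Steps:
G = -17875 (G = 1625*(-11) = -17875)
(-374280 - G)/(-548716) = (-374280 - 1*(-17875))/(-548716) = (-374280 + 17875)*(-1/548716) = -356405*(-1/548716) = 50915/78388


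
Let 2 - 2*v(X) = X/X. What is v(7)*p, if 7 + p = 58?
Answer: 51/2 ≈ 25.500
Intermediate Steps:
p = 51 (p = -7 + 58 = 51)
v(X) = ½ (v(X) = 1 - X/(2*X) = 1 - ½*1 = 1 - ½ = ½)
v(7)*p = (½)*51 = 51/2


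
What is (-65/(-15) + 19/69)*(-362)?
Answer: -38372/23 ≈ -1668.3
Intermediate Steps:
(-65/(-15) + 19/69)*(-362) = (-65*(-1/15) + 19*(1/69))*(-362) = (13/3 + 19/69)*(-362) = (106/23)*(-362) = -38372/23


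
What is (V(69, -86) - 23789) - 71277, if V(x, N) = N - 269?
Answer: -95421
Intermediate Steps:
V(x, N) = -269 + N
(V(69, -86) - 23789) - 71277 = ((-269 - 86) - 23789) - 71277 = (-355 - 23789) - 71277 = -24144 - 71277 = -95421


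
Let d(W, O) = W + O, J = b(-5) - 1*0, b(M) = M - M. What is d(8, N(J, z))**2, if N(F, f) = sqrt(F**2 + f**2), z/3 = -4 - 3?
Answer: 841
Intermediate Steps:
b(M) = 0
z = -21 (z = 3*(-4 - 3) = 3*(-7) = -21)
J = 0 (J = 0 - 1*0 = 0 + 0 = 0)
d(W, O) = O + W
d(8, N(J, z))**2 = (sqrt(0**2 + (-21)**2) + 8)**2 = (sqrt(0 + 441) + 8)**2 = (sqrt(441) + 8)**2 = (21 + 8)**2 = 29**2 = 841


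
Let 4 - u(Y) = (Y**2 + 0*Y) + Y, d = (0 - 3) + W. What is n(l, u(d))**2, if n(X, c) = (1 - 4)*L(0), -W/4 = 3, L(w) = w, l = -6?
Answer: 0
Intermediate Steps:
W = -12 (W = -4*3 = -12)
d = -15 (d = (0 - 3) - 12 = -3 - 12 = -15)
u(Y) = 4 - Y - Y**2 (u(Y) = 4 - ((Y**2 + 0*Y) + Y) = 4 - ((Y**2 + 0) + Y) = 4 - (Y**2 + Y) = 4 - (Y + Y**2) = 4 + (-Y - Y**2) = 4 - Y - Y**2)
n(X, c) = 0 (n(X, c) = (1 - 4)*0 = -3*0 = 0)
n(l, u(d))**2 = 0**2 = 0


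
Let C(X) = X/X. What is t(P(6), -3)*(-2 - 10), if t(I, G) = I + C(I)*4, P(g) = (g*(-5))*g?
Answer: 2112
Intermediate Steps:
C(X) = 1
P(g) = -5*g**2 (P(g) = (-5*g)*g = -5*g**2)
t(I, G) = 4 + I (t(I, G) = I + 1*4 = I + 4 = 4 + I)
t(P(6), -3)*(-2 - 10) = (4 - 5*6**2)*(-2 - 10) = (4 - 5*36)*(-12) = (4 - 180)*(-12) = -176*(-12) = 2112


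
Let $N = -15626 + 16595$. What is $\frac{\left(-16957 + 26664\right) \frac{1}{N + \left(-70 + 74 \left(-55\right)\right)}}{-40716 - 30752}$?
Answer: $\frac{571}{13330884} \approx 4.2833 \cdot 10^{-5}$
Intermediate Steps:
$N = 969$
$\frac{\left(-16957 + 26664\right) \frac{1}{N + \left(-70 + 74 \left(-55\right)\right)}}{-40716 - 30752} = \frac{\left(-16957 + 26664\right) \frac{1}{969 + \left(-70 + 74 \left(-55\right)\right)}}{-40716 - 30752} = \frac{9707 \frac{1}{969 - 4140}}{-40716 - 30752} = \frac{9707 \frac{1}{969 - 4140}}{-71468} = \frac{9707}{-3171} \left(- \frac{1}{71468}\right) = 9707 \left(- \frac{1}{3171}\right) \left(- \frac{1}{71468}\right) = \left(- \frac{9707}{3171}\right) \left(- \frac{1}{71468}\right) = \frac{571}{13330884}$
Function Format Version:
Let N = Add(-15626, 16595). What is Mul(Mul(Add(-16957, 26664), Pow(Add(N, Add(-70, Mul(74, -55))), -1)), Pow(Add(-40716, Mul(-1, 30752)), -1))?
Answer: Rational(571, 13330884) ≈ 4.2833e-5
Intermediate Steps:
N = 969
Mul(Mul(Add(-16957, 26664), Pow(Add(N, Add(-70, Mul(74, -55))), -1)), Pow(Add(-40716, Mul(-1, 30752)), -1)) = Mul(Mul(Add(-16957, 26664), Pow(Add(969, Add(-70, Mul(74, -55))), -1)), Pow(Add(-40716, Mul(-1, 30752)), -1)) = Mul(Mul(9707, Pow(Add(969, Add(-70, -4070)), -1)), Pow(Add(-40716, -30752), -1)) = Mul(Mul(9707, Pow(Add(969, -4140), -1)), Pow(-71468, -1)) = Mul(Mul(9707, Pow(-3171, -1)), Rational(-1, 71468)) = Mul(Mul(9707, Rational(-1, 3171)), Rational(-1, 71468)) = Mul(Rational(-9707, 3171), Rational(-1, 71468)) = Rational(571, 13330884)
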